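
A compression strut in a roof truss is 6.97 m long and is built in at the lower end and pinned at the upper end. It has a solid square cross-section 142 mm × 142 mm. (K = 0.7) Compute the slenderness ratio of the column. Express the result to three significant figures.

λ ≈ 119

I = a⁴/12 = 142⁴/12 = 3.388×10^7 mm⁴
A = 2.016×10^4 mm²;  r_min = √(I/A) = √(3.388×10^7/2.016×10^4) = 40.99 mm
L_e = K·L = 0.7 × 6.97 m = 4.879 m = 4879.0 mm
λ = L_e / r_min = 4879.0 / 40.99 = 119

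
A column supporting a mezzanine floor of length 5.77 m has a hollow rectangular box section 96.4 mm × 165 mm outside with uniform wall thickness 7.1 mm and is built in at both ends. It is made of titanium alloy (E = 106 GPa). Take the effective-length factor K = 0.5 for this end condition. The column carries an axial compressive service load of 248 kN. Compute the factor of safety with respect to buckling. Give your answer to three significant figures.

Inner dimensions: h_i = 165 − 2×7.1 = 150.8 mm, b_i = 96.4 − 2×7.1 = 82.20 mm
Weak-axis I_min = (h_o·b_o³ − h_i·b_i³)/12 with b_o = 96.4, b_i = 82.20 mm (shorter outer/inner sides).
I_min = (165×96.4³ − 150.8×82.20³)/12 = 5.338×10^6 mm⁴
I = 5.338×10^6 mm⁴ = 5.338×10^-6 m⁴
Effective length L_e = K·L = 0.5 × 5.77 = 2.885 m
P_cr = π²EI / L_e² = π² × 106×10⁹ × 5.338×10^-6 / 2.885² = 6.710×10^5 N
Factor of safety n = P_cr / P = 670.97 / 248 = 2.71

n ≈ 2.71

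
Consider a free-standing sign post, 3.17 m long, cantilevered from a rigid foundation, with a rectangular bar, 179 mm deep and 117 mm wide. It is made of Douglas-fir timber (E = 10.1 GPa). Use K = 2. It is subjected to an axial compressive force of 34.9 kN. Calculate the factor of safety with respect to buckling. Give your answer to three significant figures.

n ≈ 1.70

Buckling occurs about the weak axis: I_min = h·b³/12 with b = 117 mm (the shorter side).
I_min = 179×117³/12 = 2.389×10^7 mm⁴
I = 2.389×10^7 mm⁴ = 2.389×10^-5 m⁴
Effective length L_e = K·L = 2 × 3.17 = 6.340 m
P_cr = π²EI / L_e² = π² × 10.1×10⁹ × 2.389×10^-5 / 6.340² = 5.925×10^4 N
Factor of safety n = P_cr / P = 59.248 / 34.9 = 1.70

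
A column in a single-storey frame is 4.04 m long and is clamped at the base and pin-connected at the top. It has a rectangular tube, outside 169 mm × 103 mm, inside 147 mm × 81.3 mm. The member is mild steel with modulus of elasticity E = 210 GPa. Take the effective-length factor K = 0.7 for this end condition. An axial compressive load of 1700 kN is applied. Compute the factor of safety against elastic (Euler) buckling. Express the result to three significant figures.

n ≈ 1.34

Weak-axis I_min = (h_o·b_o³ − h_i·b_i³)/12 with b_o = 103, b_i = 81.30 mm (shorter outer/inner sides).
I_min = (169×103³ − 147.0×81.30³)/12 = 8.806×10^6 mm⁴
I = 8.806×10^6 mm⁴ = 8.806×10^-6 m⁴
Effective length L_e = K·L = 0.7 × 4.04 = 2.828 m
P_cr = π²EI / L_e² = π² × 210×10⁹ × 8.806×10^-6 / 2.828² = 2.282×10^6 N
Factor of safety n = P_cr / P = 2282.2 / 1700 = 1.34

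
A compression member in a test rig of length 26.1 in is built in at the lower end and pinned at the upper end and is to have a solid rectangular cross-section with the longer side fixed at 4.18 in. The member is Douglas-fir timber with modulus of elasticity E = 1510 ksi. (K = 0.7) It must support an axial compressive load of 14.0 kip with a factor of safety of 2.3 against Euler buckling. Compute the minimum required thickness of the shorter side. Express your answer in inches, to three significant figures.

b ≈ 1.27 in

Required P_cr = n·P = 2.3 × 14.0 = 32.20 kip
L_e = K·L = 0.7 × 26.1 = 18.27 in
Required I = P_cr·L_e²/(π²E) = 3.220×10^4 × 18.27² / (π² × 1.51×10^6) = 0.7212 in⁴
Rectangle, weak axis: I_min = h·b³/12 with h = 4.18 in fixed  ⇒  b = (12I/h)^(1/3) = 1.27 in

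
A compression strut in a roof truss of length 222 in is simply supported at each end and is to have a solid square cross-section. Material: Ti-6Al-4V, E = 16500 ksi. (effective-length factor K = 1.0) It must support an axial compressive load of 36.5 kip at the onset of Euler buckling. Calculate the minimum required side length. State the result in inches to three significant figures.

L_e = K·L = 1 × 222 = 222.0 in
Required I = P_cr·L_e²/(π²E) = 3.650×10^4 × 222.0² / (π² × 1.65×10^7) = 11.05 in⁴
Solid square: I = a⁴/12  ⇒  a = (12I)^(1/4) = (12×11.05)^(1/4) = 3.39 in

a ≈ 3.39 in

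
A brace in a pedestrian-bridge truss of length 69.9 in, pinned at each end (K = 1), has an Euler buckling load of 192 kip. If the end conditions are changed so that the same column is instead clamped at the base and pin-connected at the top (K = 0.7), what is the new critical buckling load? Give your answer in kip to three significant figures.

P_cr ∝ 1/K², so P_cr,new = P_cr,old × (K_old/K_new)² = 192 × (1/0.7)²
= 192 × 2.041 = 392 kip

P_cr ≈ 392 kip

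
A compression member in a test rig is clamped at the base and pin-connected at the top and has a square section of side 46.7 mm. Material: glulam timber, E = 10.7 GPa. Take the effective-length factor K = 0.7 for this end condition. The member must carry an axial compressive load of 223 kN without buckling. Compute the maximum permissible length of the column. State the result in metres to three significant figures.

L_max ≈ 0.619 m

I = a⁴/12 = 46.7⁴/12 = 3.964×10^5 mm⁴
I = 3.964×10^-7 m⁴
At the buckling limit P_cr = P = 2.230×10^5 N
From P_cr = π²EI/(K·L)²:  L = (1/K)·√(π²EI/P_cr) = (1/0.7)·√(π²×1.07×10^10×3.964×10^-7/2.230×10^5)
L = 0.619 m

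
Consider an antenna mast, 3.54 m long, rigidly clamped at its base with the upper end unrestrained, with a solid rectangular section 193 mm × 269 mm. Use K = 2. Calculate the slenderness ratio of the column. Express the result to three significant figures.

For a rectangle r_min = b/√12 = 193/√12 = 55.71 mm
L_e = K·L = 2 × 3.54 m = 7.080 m = 7080.0 mm
λ = L_e / r_min = 7080.0 / 55.71 = 127

λ ≈ 127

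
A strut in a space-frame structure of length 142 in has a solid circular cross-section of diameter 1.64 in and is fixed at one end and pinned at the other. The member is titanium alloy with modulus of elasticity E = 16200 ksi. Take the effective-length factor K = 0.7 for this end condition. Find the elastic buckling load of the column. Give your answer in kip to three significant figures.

I = πd⁴/64 = π×1.64⁴/64 = 0.3551 in⁴
Effective length L_e = K·L = 0.7 × 142 = 99.40 in
P_cr = π²EI / L_e² = π² × 16200×10³ × 0.3551 / 99.40² = 5.746×10^3 lb

P_cr ≈ 5.75 kip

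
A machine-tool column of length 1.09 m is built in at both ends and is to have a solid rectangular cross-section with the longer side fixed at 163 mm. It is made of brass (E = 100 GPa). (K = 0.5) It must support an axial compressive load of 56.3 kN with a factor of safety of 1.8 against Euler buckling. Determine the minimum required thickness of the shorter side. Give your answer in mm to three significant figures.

Required P_cr = n·P = 1.8 × 56.3 = 101.3 kN
L_e = K·L = 0.5 × 1.09 = 0.5450 m
Required I = P_cr·L_e²/(π²E) = 1.013×10^5 × 0.5450² / (π² × 1.00×10^11) = 3.050×10^-8 m⁴
I_req = 3.050×10^4 mm⁴
Rectangle, weak axis: I_min = h·b³/12 with h = 163 mm fixed  ⇒  b = (12I/h)^(1/3) = 13.1 mm

b ≈ 13.1 mm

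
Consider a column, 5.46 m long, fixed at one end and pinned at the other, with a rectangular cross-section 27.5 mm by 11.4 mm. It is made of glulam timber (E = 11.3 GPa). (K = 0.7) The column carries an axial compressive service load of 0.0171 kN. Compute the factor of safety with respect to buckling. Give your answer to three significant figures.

n ≈ 1.52

Buckling occurs about the weak axis: I_min = h·b³/12 with b = 11.4 mm (the shorter side).
I_min = 27.5×11.4³/12 = 3.395×10^3 mm⁴
I = 3.395×10^3 mm⁴ = 3.395×10^-9 m⁴
Effective length L_e = K·L = 0.7 × 5.46 = 3.822 m
P_cr = π²EI / L_e² = π² × 11.3×10⁹ × 3.395×10^-9 / 3.822² = 25.92 N
Factor of safety n = P_cr / P = 0.025922 / 0.0171 = 1.52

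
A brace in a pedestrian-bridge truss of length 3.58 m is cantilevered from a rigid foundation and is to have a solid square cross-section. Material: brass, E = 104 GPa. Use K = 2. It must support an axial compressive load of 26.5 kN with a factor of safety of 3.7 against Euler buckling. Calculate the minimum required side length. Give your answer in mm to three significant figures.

a ≈ 87.6 mm

Required P_cr = n·P = 3.7 × 26.5 = 98.05 kN
L_e = K·L = 2 × 3.58 = 7.160 m
Required I = P_cr·L_e²/(π²E) = 9.805×10^4 × 7.160² / (π² × 1.04×10^11) = 4.897×10^-6 m⁴
I_req = 4.897×10^6 mm⁴
Solid square: I = a⁴/12  ⇒  a = (12I)^(1/4) = (12×4.897×10^6)^(1/4) = 87.6 mm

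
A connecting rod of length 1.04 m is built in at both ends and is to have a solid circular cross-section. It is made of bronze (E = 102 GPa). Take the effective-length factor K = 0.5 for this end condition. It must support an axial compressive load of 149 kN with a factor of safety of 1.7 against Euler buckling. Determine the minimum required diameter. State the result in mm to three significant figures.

Required P_cr = n·P = 1.7 × 149 = 253.3 kN
L_e = K·L = 0.5 × 1.04 = 0.5200 m
Required I = P_cr·L_e²/(π²E) = 2.533×10^5 × 0.5200² / (π² × 1.02×10^11) = 6.804×10^-8 m⁴
I_req = 6.804×10^4 mm⁴
Solid circle: I = πd⁴/64  ⇒  d = (64I/π)^(1/4) = (64×6.804×10^4/π)^(1/4) = 34.3 mm

d ≈ 34.3 mm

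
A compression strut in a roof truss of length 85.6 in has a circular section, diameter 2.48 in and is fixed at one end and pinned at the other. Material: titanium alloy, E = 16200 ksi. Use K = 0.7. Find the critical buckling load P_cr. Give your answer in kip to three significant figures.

I = πd⁴/64 = π×2.48⁴/64 = 1.857 in⁴
Effective length L_e = K·L = 0.7 × 85.6 = 59.92 in
P_cr = π²EI / L_e² = π² × 16200×10³ × 1.857 / 59.92² = 8.269×10^4 lb

P_cr ≈ 82.7 kip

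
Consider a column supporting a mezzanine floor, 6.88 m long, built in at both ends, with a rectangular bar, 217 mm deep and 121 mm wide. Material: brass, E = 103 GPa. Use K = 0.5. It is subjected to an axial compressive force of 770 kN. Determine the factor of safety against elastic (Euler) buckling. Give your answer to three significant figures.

n ≈ 3.57

Buckling occurs about the weak axis: I_min = h·b³/12 with b = 121 mm (the shorter side).
I_min = 217×121³/12 = 3.204×10^7 mm⁴
I = 3.204×10^7 mm⁴ = 3.204×10^-5 m⁴
Effective length L_e = K·L = 0.5 × 6.88 = 3.440 m
P_cr = π²EI / L_e² = π² × 103×10⁹ × 3.204×10^-5 / 3.440² = 2.752×10^6 N
Factor of safety n = P_cr / P = 2752.0 / 770 = 3.57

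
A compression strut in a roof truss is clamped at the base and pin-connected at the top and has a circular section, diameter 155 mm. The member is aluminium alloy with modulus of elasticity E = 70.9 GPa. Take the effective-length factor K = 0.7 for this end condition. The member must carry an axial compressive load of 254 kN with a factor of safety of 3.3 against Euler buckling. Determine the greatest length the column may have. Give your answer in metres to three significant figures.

L_max ≈ 6.95 m

I = πd⁴/64 = π×155⁴/64 = 2.833×10^7 mm⁴
I = 2.833×10^-5 m⁴
Required critical load P_cr = n·P = 3.3 × 254 = 838.2 kN = 8.382×10^5 N
From P_cr = π²EI/(K·L)²:  L = (1/K)·√(π²EI/P_cr) = (1/0.7)·√(π²×7.09×10^10×2.833×10^-5/8.382×10^5)
L = 6.95 m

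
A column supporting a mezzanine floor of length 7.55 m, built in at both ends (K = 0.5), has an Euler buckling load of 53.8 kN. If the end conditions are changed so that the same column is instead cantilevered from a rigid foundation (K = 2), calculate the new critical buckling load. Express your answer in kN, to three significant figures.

P_cr ∝ 1/K², so P_cr,new = P_cr,old × (K_old/K_new)² = 53.8 × (0.5/2)²
= 53.8 × 0.06250 = 3.36 kN

P_cr ≈ 3.36 kN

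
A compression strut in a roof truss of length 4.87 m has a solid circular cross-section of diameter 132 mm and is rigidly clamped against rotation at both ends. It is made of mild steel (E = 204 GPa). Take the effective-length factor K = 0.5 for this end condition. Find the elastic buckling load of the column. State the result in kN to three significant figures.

I = πd⁴/64 = π×132⁴/64 = 1.490×10^7 mm⁴
I = 1.490×10^7 mm⁴ = 1.490×10^-5 m⁴
Effective length L_e = K·L = 0.5 × 4.87 = 2.435 m
P_cr = π²EI / L_e² = π² × 204×10⁹ × 1.490×10^-5 / 2.435² = 5.061×10^6 N

P_cr ≈ 5060 kN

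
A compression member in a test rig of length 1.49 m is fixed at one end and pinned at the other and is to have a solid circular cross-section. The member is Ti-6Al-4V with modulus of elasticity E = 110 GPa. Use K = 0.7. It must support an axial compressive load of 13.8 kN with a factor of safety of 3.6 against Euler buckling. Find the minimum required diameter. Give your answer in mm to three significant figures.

d ≈ 31.7 mm

Required P_cr = n·P = 3.6 × 13.8 = 49.68 kN
L_e = K·L = 0.7 × 1.49 = 1.043 m
Required I = P_cr·L_e²/(π²E) = 4.968×10^4 × 1.043² / (π² × 1.10×10^11) = 4.978×10^-8 m⁴
I_req = 4.978×10^4 mm⁴
Solid circle: I = πd⁴/64  ⇒  d = (64I/π)^(1/4) = (64×4.978×10^4/π)^(1/4) = 31.7 mm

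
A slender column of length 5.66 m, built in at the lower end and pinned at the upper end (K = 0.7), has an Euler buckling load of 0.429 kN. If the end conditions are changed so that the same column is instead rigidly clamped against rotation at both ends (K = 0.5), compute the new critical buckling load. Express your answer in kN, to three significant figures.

P_cr ∝ 1/K², so P_cr,new = P_cr,old × (K_old/K_new)² = 0.429 × (0.7/0.5)²
= 0.429 × 1.960 = 0.841 kN

P_cr ≈ 0.841 kN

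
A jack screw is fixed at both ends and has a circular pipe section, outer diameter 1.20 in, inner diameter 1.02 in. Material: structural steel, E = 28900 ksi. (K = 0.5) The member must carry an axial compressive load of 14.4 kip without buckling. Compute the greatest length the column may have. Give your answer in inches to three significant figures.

d_o = 1.20 in, d_i = 1.02 in
I = π(d_o⁴ − d_i⁴)/64 = π(1.20⁴ − 1.020⁴)/64 = 4.865×10^-2 in⁴
At the buckling limit P_cr = P = 1.440×10^4 lb
From P_cr = π²EI/(K·L)²:  L = (1/K)·√(π²EI/P_cr) = (1/0.5)·√(π²×2.89×10^7×4.865×10^-2/1.440×10^4)
L = 62.1 in

L_max ≈ 62.1 in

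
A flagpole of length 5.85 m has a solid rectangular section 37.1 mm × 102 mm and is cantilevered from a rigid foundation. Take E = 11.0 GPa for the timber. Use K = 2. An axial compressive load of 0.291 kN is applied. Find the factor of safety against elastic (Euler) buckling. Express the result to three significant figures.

Buckling occurs about the weak axis: I_min = h·b³/12 with b = 37.1 mm (the shorter side).
I_min = 102×37.1³/12 = 4.341×10^5 mm⁴
I = 4.341×10^5 mm⁴ = 4.341×10^-7 m⁴
Effective length L_e = K·L = 2 × 5.85 = 11.70 m
P_cr = π²EI / L_e² = π² × 11.0×10⁹ × 4.341×10^-7 / 11.70² = 344.2 N
Factor of safety n = P_cr / P = 0.34424 / 0.291 = 1.18

n ≈ 1.18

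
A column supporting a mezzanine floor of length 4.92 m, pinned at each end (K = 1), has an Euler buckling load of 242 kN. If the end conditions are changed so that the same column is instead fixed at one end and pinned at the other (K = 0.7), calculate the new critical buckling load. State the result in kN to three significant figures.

P_cr ∝ 1/K², so P_cr,new = P_cr,old × (K_old/K_new)² = 242 × (1/0.7)²
= 242 × 2.041 = 494 kN

P_cr ≈ 494 kN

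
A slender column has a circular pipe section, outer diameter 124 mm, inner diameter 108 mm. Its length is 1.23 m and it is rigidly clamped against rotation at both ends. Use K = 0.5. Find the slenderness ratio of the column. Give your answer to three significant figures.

λ ≈ 15.0

d_o = 124 mm, d_i = 108 mm
I = π(d_o⁴ − d_i⁴)/64 = π(124⁴ − 108.0⁴)/64 = 4.927×10^6 mm⁴
A = 2.915×10^3 mm²;  r_min = √(I/A) = √(4.927×10^6/2.915×10^3) = 41.11 mm
L_e = K·L = 0.5 × 1.23 m = 0.6150 m = 615.00 mm
λ = L_e / r_min = 615.00 / 41.11 = 15.0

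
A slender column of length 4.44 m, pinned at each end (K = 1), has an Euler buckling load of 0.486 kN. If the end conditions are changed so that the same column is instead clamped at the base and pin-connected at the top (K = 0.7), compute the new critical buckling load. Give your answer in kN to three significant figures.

P_cr ≈ 0.992 kN

P_cr ∝ 1/K², so P_cr,new = P_cr,old × (K_old/K_new)² = 0.486 × (1/0.7)²
= 0.486 × 2.041 = 0.992 kN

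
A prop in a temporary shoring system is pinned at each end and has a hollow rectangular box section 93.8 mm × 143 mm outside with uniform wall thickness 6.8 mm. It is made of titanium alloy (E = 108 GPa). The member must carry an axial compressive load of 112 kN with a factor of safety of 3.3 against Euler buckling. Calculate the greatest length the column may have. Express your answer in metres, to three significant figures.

L_max ≈ 3.51 m

Inner dimensions: h_i = 143 − 2×6.8 = 129.4 mm, b_i = 93.8 − 2×6.8 = 80.20 mm
Weak-axis I_min = (h_o·b_o³ − h_i·b_i³)/12 with b_o = 93.8, b_i = 80.20 mm (shorter outer/inner sides).
I_min = (143×93.8³ − 129.4×80.20³)/12 = 4.272×10^6 mm⁴
I = 4.272×10^-6 m⁴
Required critical load P_cr = n·P = 3.3 × 112 = 369.6 kN = 3.696×10^5 N
From P_cr = π²EI/(K·L)²:  L = (1/K)·√(π²EI/P_cr) = (1/1)·√(π²×1.08×10^11×4.272×10^-6/3.696×10^5)
L = 3.51 m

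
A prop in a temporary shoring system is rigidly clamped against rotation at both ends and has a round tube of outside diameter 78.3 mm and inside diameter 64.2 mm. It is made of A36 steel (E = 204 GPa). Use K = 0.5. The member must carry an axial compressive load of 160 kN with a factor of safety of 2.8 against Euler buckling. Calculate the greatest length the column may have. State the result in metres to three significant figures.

d_o = 78.3 mm, d_i = 64.2 mm
I = π(d_o⁴ − d_i⁴)/64 = π(78.3⁴ − 64.20⁴)/64 = 1.011×10^6 mm⁴
I = 1.011×10^-6 m⁴
Required critical load P_cr = n·P = 2.8 × 160 = 448.0 kN = 4.480×10^5 N
From P_cr = π²EI/(K·L)²:  L = (1/K)·√(π²EI/P_cr) = (1/0.5)·√(π²×2.04×10^11×1.011×10^-6/4.480×10^5)
L = 4.26 m

L_max ≈ 4.26 m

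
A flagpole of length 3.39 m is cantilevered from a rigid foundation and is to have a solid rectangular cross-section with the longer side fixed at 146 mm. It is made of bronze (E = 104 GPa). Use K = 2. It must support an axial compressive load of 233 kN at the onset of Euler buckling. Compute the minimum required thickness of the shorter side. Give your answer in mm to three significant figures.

L_e = K·L = 2 × 3.39 = 6.780 m
Required I = P_cr·L_e²/(π²E) = 2.330×10^5 × 6.780² / (π² × 1.04×10^11) = 1.043×10^-5 m⁴
I_req = 1.043×10^7 mm⁴
Rectangle, weak axis: I_min = h·b³/12 with h = 146 mm fixed  ⇒  b = (12I/h)^(1/3) = 95.0 mm

b ≈ 95.0 mm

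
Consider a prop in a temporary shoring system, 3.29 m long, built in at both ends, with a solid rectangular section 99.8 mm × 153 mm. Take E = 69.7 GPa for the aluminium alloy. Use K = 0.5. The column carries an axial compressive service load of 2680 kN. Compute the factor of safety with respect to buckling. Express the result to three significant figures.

n ≈ 1.20

Buckling occurs about the weak axis: I_min = h·b³/12 with b = 99.8 mm (the shorter side).
I_min = 153×99.8³/12 = 1.267×10^7 mm⁴
I = 1.267×10^7 mm⁴ = 1.267×10^-5 m⁴
Effective length L_e = K·L = 0.5 × 3.29 = 1.645 m
P_cr = π²EI / L_e² = π² × 69.7×10⁹ × 1.267×10^-5 / 1.645² = 3.222×10^6 N
Factor of safety n = P_cr / P = 3221.8 / 2680 = 1.20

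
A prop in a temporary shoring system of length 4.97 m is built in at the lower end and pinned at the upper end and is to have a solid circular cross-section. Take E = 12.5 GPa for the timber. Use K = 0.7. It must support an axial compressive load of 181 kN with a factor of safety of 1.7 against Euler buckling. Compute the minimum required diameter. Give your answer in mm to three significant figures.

Required P_cr = n·P = 1.7 × 181 = 307.7 kN
L_e = K·L = 0.7 × 4.97 = 3.479 m
Required I = P_cr·L_e²/(π²E) = 3.077×10^5 × 3.479² / (π² × 1.25×10^10) = 3.019×10^-5 m⁴
I_req = 3.019×10^7 mm⁴
Solid circle: I = πd⁴/64  ⇒  d = (64I/π)^(1/4) = (64×3.019×10^7/π)^(1/4) = 157 mm

d ≈ 157 mm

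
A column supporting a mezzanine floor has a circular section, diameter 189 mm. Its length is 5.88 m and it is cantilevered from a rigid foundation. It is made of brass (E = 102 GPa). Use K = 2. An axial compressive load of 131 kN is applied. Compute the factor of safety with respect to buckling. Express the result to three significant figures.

I = πd⁴/64 = π×189⁴/64 = 6.264×10^7 mm⁴
I = 6.264×10^7 mm⁴ = 6.264×10^-5 m⁴
Effective length L_e = K·L = 2 × 5.88 = 11.76 m
P_cr = π²EI / L_e² = π² × 102×10⁹ × 6.264×10^-5 / 11.76² = 4.559×10^5 N
Factor of safety n = P_cr / P = 455.93 / 131 = 3.48

n ≈ 3.48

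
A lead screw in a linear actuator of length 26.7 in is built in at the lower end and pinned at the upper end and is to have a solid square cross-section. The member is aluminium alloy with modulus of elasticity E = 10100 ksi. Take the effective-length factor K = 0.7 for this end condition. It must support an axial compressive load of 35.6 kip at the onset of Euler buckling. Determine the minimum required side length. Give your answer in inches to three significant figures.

L_e = K·L = 0.7 × 26.7 = 18.69 in
Required I = P_cr·L_e²/(π²E) = 3.560×10^4 × 18.69² / (π² × 1.01×10^7) = 0.1248 in⁴
Solid square: I = a⁴/12  ⇒  a = (12I)^(1/4) = (12×0.1248)^(1/4) = 1.11 in

a ≈ 1.11 in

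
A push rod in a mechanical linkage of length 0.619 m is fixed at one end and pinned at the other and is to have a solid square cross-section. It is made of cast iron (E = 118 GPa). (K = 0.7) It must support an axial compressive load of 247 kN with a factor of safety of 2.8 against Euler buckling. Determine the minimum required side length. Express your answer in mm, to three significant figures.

Required P_cr = n·P = 2.8 × 247 = 691.6 kN
L_e = K·L = 0.7 × 0.619 = 0.4333 m
Required I = P_cr·L_e²/(π²E) = 6.916×10^5 × 0.4333² / (π² × 1.18×10^11) = 1.115×10^-7 m⁴
I_req = 1.115×10^5 mm⁴
Solid square: I = a⁴/12  ⇒  a = (12I)^(1/4) = (12×1.115×10^5)^(1/4) = 34.0 mm

a ≈ 34.0 mm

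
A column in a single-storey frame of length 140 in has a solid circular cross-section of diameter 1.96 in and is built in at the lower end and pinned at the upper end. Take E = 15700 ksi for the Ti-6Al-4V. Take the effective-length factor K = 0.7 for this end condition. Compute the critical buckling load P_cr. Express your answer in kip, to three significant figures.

I = πd⁴/64 = π×1.96⁴/64 = 0.7244 in⁴
Effective length L_e = K·L = 0.7 × 140 = 98.00 in
P_cr = π²EI / L_e² = π² × 15700×10³ × 0.7244 / 98.00² = 1.169×10^4 lb

P_cr ≈ 11.7 kip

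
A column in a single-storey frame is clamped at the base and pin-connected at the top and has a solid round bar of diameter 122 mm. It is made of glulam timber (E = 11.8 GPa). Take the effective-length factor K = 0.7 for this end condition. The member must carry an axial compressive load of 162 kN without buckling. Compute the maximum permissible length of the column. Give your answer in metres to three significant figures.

L_max ≈ 3.99 m

I = πd⁴/64 = π×122⁴/64 = 1.087×10^7 mm⁴
I = 1.087×10^-5 m⁴
At the buckling limit P_cr = P = 1.620×10^5 N
From P_cr = π²EI/(K·L)²:  L = (1/K)·√(π²EI/P_cr) = (1/0.7)·√(π²×1.18×10^10×1.087×10^-5/1.620×10^5)
L = 3.99 m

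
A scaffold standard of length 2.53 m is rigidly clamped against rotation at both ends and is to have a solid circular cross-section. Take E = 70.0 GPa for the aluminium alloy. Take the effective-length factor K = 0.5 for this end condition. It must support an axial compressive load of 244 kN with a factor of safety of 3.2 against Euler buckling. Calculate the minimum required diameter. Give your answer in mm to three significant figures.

d ≈ 77.9 mm

Required P_cr = n·P = 3.2 × 244 = 780.8 kN
L_e = K·L = 0.5 × 2.53 = 1.265 m
Required I = P_cr·L_e²/(π²E) = 7.808×10^5 × 1.265² / (π² × 7.00×10^10) = 1.809×10^-6 m⁴
I_req = 1.809×10^6 mm⁴
Solid circle: I = πd⁴/64  ⇒  d = (64I/π)^(1/4) = (64×1.809×10^6/π)^(1/4) = 77.9 mm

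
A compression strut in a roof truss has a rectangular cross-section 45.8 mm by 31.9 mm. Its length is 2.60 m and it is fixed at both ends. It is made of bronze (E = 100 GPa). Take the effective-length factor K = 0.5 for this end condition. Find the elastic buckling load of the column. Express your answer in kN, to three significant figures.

P_cr ≈ 72.4 kN

Buckling occurs about the weak axis: I_min = h·b³/12 with b = 31.9 mm (the shorter side).
I_min = 45.8×31.9³/12 = 1.239×10^5 mm⁴
I = 1.239×10^5 mm⁴ = 1.239×10^-7 m⁴
Effective length L_e = K·L = 0.5 × 2.60 = 1.300 m
P_cr = π²EI / L_e² = π² × 100×10⁹ × 1.239×10^-7 / 1.300² = 7.236×10^4 N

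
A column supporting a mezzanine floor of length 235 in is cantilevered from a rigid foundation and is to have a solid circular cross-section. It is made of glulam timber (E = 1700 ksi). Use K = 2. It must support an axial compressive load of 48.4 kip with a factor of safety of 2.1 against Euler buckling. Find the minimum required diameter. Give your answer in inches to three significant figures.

Required P_cr = n·P = 2.1 × 48.4 = 101.6 kip
L_e = K·L = 2 × 235 = 470.0 in
Required I = P_cr·L_e²/(π²E) = 1.016×10^5 × 470.0² / (π² × 1.70×10^6) = 1.338×10^3 in⁴
Solid circle: I = πd⁴/64  ⇒  d = (64I/π)^(1/4) = (64×1.338×10^3/π)^(1/4) = 12.8 in

d ≈ 12.8 in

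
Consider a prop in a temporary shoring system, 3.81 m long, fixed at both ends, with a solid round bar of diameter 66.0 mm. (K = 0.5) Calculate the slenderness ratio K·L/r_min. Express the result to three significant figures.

λ ≈ 115

For a solid circle r = d/4 = 66.0/4 = 16.50 mm
L_e = K·L = 0.5 × 3.81 m = 1.905 m = 1905.0 mm
λ = L_e / r_min = 1905.0 / 16.50 = 115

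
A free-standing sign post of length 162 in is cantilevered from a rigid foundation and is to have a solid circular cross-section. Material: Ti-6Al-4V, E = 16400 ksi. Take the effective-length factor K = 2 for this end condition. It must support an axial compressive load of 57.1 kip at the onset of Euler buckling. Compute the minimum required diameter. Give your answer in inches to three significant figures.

L_e = K·L = 2 × 162 = 324.0 in
Required I = P_cr·L_e²/(π²E) = 5.710×10^4 × 324.0² / (π² × 1.64×10^7) = 37.03 in⁴
Solid circle: I = πd⁴/64  ⇒  d = (64I/π)^(1/4) = (64×37.03/π)^(1/4) = 5.24 in

d ≈ 5.24 in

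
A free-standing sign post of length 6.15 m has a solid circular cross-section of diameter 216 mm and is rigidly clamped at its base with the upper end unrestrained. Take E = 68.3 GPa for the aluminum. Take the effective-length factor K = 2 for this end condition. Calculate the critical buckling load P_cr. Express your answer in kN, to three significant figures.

P_cr ≈ 476 kN

I = πd⁴/64 = π×216⁴/64 = 1.069×10^8 mm⁴
I = 1.069×10^8 mm⁴ = 1.069×10^-4 m⁴
Effective length L_e = K·L = 2 × 6.15 = 12.30 m
P_cr = π²EI / L_e² = π² × 68.3×10⁹ × 1.069×10^-4 / 12.30² = 4.761×10^5 N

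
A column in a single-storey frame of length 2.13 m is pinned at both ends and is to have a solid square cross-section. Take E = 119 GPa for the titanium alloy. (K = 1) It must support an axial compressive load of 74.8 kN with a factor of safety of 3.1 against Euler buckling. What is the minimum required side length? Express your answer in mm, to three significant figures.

Required P_cr = n·P = 3.1 × 74.8 = 231.9 kN
L_e = K·L = 1 × 2.13 = 2.130 m
Required I = P_cr·L_e²/(π²E) = 2.319×10^5 × 2.130² / (π² × 1.19×10^11) = 8.957×10^-7 m⁴
I_req = 8.957×10^5 mm⁴
Solid square: I = a⁴/12  ⇒  a = (12I)^(1/4) = (12×8.957×10^5)^(1/4) = 57.3 mm

a ≈ 57.3 mm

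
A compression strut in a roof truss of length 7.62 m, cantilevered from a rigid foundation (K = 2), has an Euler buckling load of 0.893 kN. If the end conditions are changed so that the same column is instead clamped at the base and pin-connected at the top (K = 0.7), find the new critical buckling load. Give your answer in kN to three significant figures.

P_cr ∝ 1/K², so P_cr,new = P_cr,old × (K_old/K_new)² = 0.893 × (2/0.7)²
= 0.893 × 8.163 = 7.29 kN

P_cr ≈ 7.29 kN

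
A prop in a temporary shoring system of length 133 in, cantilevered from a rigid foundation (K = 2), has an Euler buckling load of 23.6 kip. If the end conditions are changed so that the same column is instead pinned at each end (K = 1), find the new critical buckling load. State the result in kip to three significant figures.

P_cr ∝ 1/K², so P_cr,new = P_cr,old × (K_old/K_new)² = 23.6 × (2/1)²
= 23.6 × 4.000 = 94.4 kip

P_cr ≈ 94.4 kip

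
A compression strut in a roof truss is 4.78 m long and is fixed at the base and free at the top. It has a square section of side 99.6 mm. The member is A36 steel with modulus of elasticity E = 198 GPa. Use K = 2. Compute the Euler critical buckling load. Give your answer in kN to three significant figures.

P_cr ≈ 175 kN

I = a⁴/12 = 99.6⁴/12 = 8.201×10^6 mm⁴
I = 8.201×10^6 mm⁴ = 8.201×10^-6 m⁴
Effective length L_e = K·L = 2 × 4.78 = 9.560 m
P_cr = π²EI / L_e² = π² × 198×10⁹ × 8.201×10^-6 / 9.560² = 1.753×10^5 N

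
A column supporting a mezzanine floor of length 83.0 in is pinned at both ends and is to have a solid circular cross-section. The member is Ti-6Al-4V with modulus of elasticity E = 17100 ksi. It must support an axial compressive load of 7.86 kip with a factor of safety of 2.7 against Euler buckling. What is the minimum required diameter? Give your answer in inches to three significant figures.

Required P_cr = n·P = 2.7 × 7.86 = 21.22 kip
L_e = K·L = 1 × 83.0 = 83.00 in
Required I = P_cr·L_e²/(π²E) = 2.122×10^4 × 83.00² / (π² × 1.71×10^7) = 0.8663 in⁴
Solid circle: I = πd⁴/64  ⇒  d = (64I/π)^(1/4) = (64×0.8663/π)^(1/4) = 2.05 in

d ≈ 2.05 in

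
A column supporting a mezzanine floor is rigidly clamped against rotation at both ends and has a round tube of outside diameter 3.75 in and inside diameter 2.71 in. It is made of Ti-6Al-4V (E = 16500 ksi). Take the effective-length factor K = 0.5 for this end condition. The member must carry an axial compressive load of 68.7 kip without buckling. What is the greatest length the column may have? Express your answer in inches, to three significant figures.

L_max ≈ 259 in

d_o = 3.75 in, d_i = 2.71 in
I = π(d_o⁴ − d_i⁴)/64 = π(3.75⁴ − 2.710⁴)/64 = 7.060 in⁴
At the buckling limit P_cr = P = 6.870×10^4 lb
From P_cr = π²EI/(K·L)²:  L = (1/K)·√(π²EI/P_cr) = (1/0.5)·√(π²×1.65×10^7×7.060/6.870×10^4)
L = 259 in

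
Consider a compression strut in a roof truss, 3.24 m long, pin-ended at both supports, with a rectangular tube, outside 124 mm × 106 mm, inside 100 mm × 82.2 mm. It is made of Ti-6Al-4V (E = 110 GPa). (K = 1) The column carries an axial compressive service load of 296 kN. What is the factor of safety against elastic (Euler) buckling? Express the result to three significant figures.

n ≈ 2.68

Weak-axis I_min = (h_o·b_o³ − h_i·b_i³)/12 with b_o = 106, b_i = 82.20 mm (shorter outer/inner sides).
I_min = (124×106³ − 100.0×82.20³)/12 = 7.679×10^6 mm⁴
I = 7.679×10^6 mm⁴ = 7.679×10^-6 m⁴
Effective length L_e = K·L = 1 × 3.24 = 3.240 m
P_cr = π²EI / L_e² = π² × 110×10⁹ × 7.679×10^-6 / 3.240² = 7.941×10^5 N
Factor of safety n = P_cr / P = 794.13 / 296 = 2.68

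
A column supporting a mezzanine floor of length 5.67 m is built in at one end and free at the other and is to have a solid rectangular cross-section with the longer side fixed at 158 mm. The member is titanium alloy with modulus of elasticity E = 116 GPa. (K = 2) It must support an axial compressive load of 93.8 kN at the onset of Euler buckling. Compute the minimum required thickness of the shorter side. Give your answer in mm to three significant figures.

L_e = K·L = 2 × 5.67 = 11.34 m
Required I = P_cr·L_e²/(π²E) = 9.380×10^4 × 11.34² / (π² × 1.16×10^11) = 1.054×10^-5 m⁴
I_req = 1.054×10^7 mm⁴
Rectangle, weak axis: I_min = h·b³/12 with h = 158 mm fixed  ⇒  b = (12I/h)^(1/3) = 92.8 mm

b ≈ 92.8 mm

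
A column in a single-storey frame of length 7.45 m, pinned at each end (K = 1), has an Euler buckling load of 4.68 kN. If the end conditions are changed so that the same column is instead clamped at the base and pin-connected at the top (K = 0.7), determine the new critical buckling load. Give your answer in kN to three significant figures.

P_cr ≈ 9.55 kN

P_cr ∝ 1/K², so P_cr,new = P_cr,old × (K_old/K_new)² = 4.68 × (1/0.7)²
= 4.68 × 2.041 = 9.55 kN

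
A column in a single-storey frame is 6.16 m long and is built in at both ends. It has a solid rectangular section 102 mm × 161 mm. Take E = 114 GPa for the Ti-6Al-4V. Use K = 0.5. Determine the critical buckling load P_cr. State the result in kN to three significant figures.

Buckling occurs about the weak axis: I_min = h·b³/12 with b = 102 mm (the shorter side).
I_min = 161×102³/12 = 1.424×10^7 mm⁴
I = 1.424×10^7 mm⁴ = 1.424×10^-5 m⁴
Effective length L_e = K·L = 0.5 × 6.16 = 3.080 m
P_cr = π²EI / L_e² = π² × 114×10⁹ × 1.424×10^-5 / 3.080² = 1.689×10^6 N

P_cr ≈ 1690 kN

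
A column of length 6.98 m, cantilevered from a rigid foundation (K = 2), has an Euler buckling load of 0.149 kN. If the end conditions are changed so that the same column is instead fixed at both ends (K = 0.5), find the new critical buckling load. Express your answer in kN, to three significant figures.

P_cr ≈ 2.38 kN

P_cr ∝ 1/K², so P_cr,new = P_cr,old × (K_old/K_new)² = 0.149 × (2/0.5)²
= 0.149 × 16.00 = 2.38 kN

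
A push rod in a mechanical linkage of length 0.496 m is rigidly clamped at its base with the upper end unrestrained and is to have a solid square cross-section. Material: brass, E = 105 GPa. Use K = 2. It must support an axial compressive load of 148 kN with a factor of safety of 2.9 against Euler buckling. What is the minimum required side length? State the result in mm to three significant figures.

a ≈ 47.0 mm

Required P_cr = n·P = 2.9 × 148 = 429.2 kN
L_e = K·L = 2 × 0.496 = 0.9920 m
Required I = P_cr·L_e²/(π²E) = 4.292×10^5 × 0.9920² / (π² × 1.05×10^11) = 4.076×10^-7 m⁴
I_req = 4.076×10^5 mm⁴
Solid square: I = a⁴/12  ⇒  a = (12I)^(1/4) = (12×4.076×10^5)^(1/4) = 47.0 mm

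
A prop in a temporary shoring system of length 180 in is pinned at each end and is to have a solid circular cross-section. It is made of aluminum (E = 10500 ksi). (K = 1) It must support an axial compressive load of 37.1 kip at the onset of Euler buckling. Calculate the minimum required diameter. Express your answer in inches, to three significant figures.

L_e = K·L = 1 × 180 = 180.0 in
Required I = P_cr·L_e²/(π²E) = 3.710×10^4 × 180.0² / (π² × 1.05×10^7) = 11.60 in⁴
Solid circle: I = πd⁴/64  ⇒  d = (64I/π)^(1/4) = (64×11.60/π)^(1/4) = 3.92 in

d ≈ 3.92 in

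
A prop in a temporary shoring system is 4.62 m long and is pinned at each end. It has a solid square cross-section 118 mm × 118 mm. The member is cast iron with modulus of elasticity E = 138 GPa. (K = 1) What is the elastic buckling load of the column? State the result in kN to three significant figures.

P_cr ≈ 1030 kN

I = a⁴/12 = 118⁴/12 = 1.616×10^7 mm⁴
I = 1.616×10^7 mm⁴ = 1.616×10^-5 m⁴
Effective length L_e = K·L = 1 × 4.62 = 4.620 m
P_cr = π²EI / L_e² = π² × 138×10⁹ × 1.616×10^-5 / 4.620² = 1.031×10^6 N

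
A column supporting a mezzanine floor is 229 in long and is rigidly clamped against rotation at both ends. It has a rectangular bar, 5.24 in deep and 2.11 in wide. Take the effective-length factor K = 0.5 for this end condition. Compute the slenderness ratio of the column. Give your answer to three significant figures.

Buckling occurs about the weak axis: I_min = h·b³/12 with b = 2.11 in (the shorter side).
I_min = 5.24×2.11³/12 = 4.102 in⁴
A = 11.06 in²;  r_min = √(I/A) = √(4.102/11.06) = 0.6091 in
L_e = K·L = 0.5 × 229 = 114.5 in
λ = L_e / r_min = 114.50 / 0.6091 = 188

λ ≈ 188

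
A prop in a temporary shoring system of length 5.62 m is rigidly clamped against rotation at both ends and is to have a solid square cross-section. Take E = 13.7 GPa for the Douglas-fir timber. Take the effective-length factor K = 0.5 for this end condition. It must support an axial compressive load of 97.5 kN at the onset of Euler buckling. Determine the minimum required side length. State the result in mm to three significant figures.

L_e = K·L = 0.5 × 5.62 = 2.810 m
Required I = P_cr·L_e²/(π²E) = 9.750×10^4 × 2.810² / (π² × 1.37×10^10) = 5.694×10^-6 m⁴
I_req = 5.694×10^6 mm⁴
Solid square: I = a⁴/12  ⇒  a = (12I)^(1/4) = (12×5.694×10^6)^(1/4) = 90.9 mm

a ≈ 90.9 mm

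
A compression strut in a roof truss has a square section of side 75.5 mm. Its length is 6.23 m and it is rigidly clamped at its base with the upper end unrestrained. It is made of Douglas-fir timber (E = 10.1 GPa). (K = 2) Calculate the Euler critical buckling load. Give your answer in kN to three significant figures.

I = a⁴/12 = 75.5⁴/12 = 2.708×10^6 mm⁴
I = 2.708×10^6 mm⁴ = 2.708×10^-6 m⁴
Effective length L_e = K·L = 2 × 6.23 = 12.46 m
P_cr = π²EI / L_e² = π² × 10.1×10⁹ × 2.708×10^-6 / 12.46² = 1.739×10^3 N

P_cr ≈ 1.74 kN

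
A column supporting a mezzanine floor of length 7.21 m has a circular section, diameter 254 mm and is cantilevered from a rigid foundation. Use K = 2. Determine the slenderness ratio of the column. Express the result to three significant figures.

For a solid circle r = d/4 = 254/4 = 63.50 mm
L_e = K·L = 2 × 7.21 m = 14.42 m = 14420 mm
λ = L_e / r_min = 14420 / 63.50 = 227

λ ≈ 227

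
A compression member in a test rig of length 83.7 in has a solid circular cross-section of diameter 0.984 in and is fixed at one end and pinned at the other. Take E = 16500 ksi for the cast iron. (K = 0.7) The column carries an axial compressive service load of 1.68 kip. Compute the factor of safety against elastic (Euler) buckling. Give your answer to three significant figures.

n ≈ 1.30

I = πd⁴/64 = π×0.984⁴/64 = 4.602×10^-2 in⁴
Effective length L_e = K·L = 0.7 × 83.7 = 58.59 in
P_cr = π²EI / L_e² = π² × 16500×10³ × 4.602×10^-2 / 58.59² = 2.183×10^3 lb
Factor of safety n = P_cr / P = 2.1832 / 1.68 = 1.30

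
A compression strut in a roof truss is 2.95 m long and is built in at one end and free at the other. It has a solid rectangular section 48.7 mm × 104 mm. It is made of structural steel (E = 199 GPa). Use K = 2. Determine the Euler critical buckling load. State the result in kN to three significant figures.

P_cr ≈ 56.5 kN

Buckling occurs about the weak axis: I_min = h·b³/12 with b = 48.7 mm (the shorter side).
I_min = 104×48.7³/12 = 1.001×10^6 mm⁴
I = 1.001×10^6 mm⁴ = 1.001×10^-6 m⁴
Effective length L_e = K·L = 2 × 2.95 = 5.900 m
P_cr = π²EI / L_e² = π² × 199×10⁹ × 1.001×10^-6 / 5.900² = 5.648×10^4 N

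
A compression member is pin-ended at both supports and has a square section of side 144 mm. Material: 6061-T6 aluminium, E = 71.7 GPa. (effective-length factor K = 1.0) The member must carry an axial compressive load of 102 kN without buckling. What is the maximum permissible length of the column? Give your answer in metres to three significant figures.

I = a⁴/12 = 144⁴/12 = 3.583×10^7 mm⁴
I = 3.583×10^-5 m⁴
At the buckling limit P_cr = P = 1.020×10^5 N
From P_cr = π²EI/(K·L)²:  L = (1/K)·√(π²EI/P_cr) = (1/1)·√(π²×7.17×10^10×3.583×10^-5/1.020×10^5)
L = 15.8 m

L_max ≈ 15.8 m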